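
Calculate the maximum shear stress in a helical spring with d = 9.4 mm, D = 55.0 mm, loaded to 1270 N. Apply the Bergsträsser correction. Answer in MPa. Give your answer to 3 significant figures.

267 MPa

Spring index C = D/d = 55.0/9.4 = 5.8511
K_B = (4C+2)/(4C−3) = 25.404/20.404 = 1.2450
τ₀ = 8FD/(πd³) = 8·1270·55.0/(π·9.4³) = 558800/2609.4 = 214.15 MPa
τ_max = K·τ₀ = 1.2450 × 214.15 = 266.63 MPa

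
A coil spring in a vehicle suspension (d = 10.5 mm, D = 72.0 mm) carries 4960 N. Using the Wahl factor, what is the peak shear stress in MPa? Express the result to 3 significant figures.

957 MPa

Spring index C = D/d = 72.0/10.5 = 6.8571
K_W = (4C−1)/(4C−4) + 0.615/C = 26.429/23.429 + 0.0897 = 1.2177
τ₀ = 8FD/(πd³) = 8·4960·72.0/(π·10.5³) = 2.85696e+06/3636.8 = 785.57 MPa
τ_max = K·τ₀ = 1.2177 × 785.57 = 956.62 MPa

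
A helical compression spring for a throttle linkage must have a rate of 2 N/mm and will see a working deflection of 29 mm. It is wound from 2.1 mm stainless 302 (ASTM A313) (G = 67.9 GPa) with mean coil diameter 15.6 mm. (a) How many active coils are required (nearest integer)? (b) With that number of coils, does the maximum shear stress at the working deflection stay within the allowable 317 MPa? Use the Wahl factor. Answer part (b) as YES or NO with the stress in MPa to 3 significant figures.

N_a = Gd⁴/(8D³k) = (67.9×10³)(2.1⁴)/(8·15.6³·2) = 21.74 → N_a = 22
Actual rate k = Gd⁴/(8D³·22) = 1.9763 N/mm
Working load F = kδ = 1.9763·29 = 57.314 N
C = 15.6/2.1 = 7.4286; K_W = (4C−1)/(4C−4)+0.615/C = 1.1995
τ_max = K_W·8FD/(πd³) = 1.1995·245.85 = 294.88 MPa
τ_max ≤ 317 MPa → acceptable

(a) 22 coils; (b) YES, τ_max = 295 MPa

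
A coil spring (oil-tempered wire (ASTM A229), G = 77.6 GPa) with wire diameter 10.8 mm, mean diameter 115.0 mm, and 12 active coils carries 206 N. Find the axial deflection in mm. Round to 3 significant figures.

k = Gd⁴/(8D³N_a) = (77.6×10³)(10.8⁴)/(8·115.0³·12) = 7.2309 N/mm
δ = F/k = 206 / 7.2309 = 28.489 mm

28.5 mm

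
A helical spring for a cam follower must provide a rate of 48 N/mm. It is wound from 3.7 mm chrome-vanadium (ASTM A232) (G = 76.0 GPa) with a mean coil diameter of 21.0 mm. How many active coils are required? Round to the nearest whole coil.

4

N_a = Gd⁴/(8D³k) = (76.0×10³ × 3.7⁴)/(8 × 21.0³ × 48)
    = 1.42436e+07 / 3.55622e+06 = 4.005 → 4 coils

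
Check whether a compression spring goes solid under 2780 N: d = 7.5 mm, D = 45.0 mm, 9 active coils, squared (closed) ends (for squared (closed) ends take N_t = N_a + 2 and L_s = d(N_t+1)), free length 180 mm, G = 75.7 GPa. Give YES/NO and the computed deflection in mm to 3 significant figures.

k = Gd⁴/(8D³N_a) = (75.7×10³)(7.5⁴)/(8·45.0³·9) = 36.507 N/mm
N_t = 11; L_s = 7.5·12 = 90 mm; δ_solid = L₀ − L_s = 180 − 90 = 90 mm
δ = F/k = 2780/36.507 = 76.151 mm
δ < δ_solid → spring does not go solid

NO, δ = 76.2 mm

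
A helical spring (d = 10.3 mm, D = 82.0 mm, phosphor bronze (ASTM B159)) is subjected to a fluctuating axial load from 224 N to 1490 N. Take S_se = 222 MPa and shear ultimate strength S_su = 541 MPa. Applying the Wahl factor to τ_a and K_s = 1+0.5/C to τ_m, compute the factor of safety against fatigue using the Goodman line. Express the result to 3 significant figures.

1.03

C = D/d = 82.0/10.3 = 7.9612; K_W = (4C−1)/(4C−4)+0.615/C = 1.1850; K_s = 1+0.5/C = 1.0628
F_a = (F_max−F_min)/2 = 633 N; F_m = (F_max+F_min)/2 = 857 N
τ_a = K_W·8F_aD/(πd³) = 1.1850 × 120.96 = 143.34 MPa
τ_m = K_s·8F_mD/(πd³) = 1.0628 × 163.77 = 174.05 MPa
Goodman: 1/n_f = τ_a/S_se + τ_m/S_su = 143.34/222 + 174.05/541 = 0.64567 + 0.32172 = 0.96739
n_f = 1/0.96739 = 1.034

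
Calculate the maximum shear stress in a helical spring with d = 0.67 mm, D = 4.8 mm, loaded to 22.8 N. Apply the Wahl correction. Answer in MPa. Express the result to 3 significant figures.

1120 MPa

Spring index C = D/d = 4.8/0.67 = 7.1642
K_W = (4C−1)/(4C−4) + 0.615/C = 27.657/24.657 + 0.0858 = 1.2075
τ₀ = 8FD/(πd³) = 8·22.8·4.8/(π·0.67³) = 875.52/0.94487 = 926.6 MPa
τ_max = K·τ₀ = 1.2075 × 926.6 = 1118.9 MPa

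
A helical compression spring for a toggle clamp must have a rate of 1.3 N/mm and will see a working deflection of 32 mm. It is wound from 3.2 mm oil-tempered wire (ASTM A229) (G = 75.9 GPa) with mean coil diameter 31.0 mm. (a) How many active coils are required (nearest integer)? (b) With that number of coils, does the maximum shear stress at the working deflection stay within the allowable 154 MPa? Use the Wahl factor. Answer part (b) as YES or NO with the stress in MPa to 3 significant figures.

(a) 26 coils; (b) YES, τ_max = 114 MPa

N_a = Gd⁴/(8D³k) = (75.9×10³)(3.2⁴)/(8·31.0³·1.3) = 25.69 → N_a = 26
Actual rate k = Gd⁴/(8D³·26) = 1.2844 N/mm
Working load F = kδ = 1.2844·32 = 41.1 N
C = 31.0/3.2 = 9.6875; K_W = (4C−1)/(4C−4)+0.615/C = 1.1498
τ_max = K_W·8FD/(πd³) = 1.1498·99.014 = 113.85 MPa
τ_max ≤ 154 MPa → acceptable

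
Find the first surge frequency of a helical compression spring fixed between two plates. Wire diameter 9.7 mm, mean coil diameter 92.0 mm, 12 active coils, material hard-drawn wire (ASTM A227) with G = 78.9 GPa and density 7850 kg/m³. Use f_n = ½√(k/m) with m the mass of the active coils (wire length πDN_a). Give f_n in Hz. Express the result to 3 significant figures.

34.1 Hz

k = Gd⁴/(8D³N_a) = (78.9×10³)(9.7⁴)/(8·92.0³·12) = 9.3439 N/mm = 9343.9 N/m
Wire length L = πDN_a = π·92.0·12 = 3468.3 mm
m = ρ·(πd²/4)·L = 7850 × 73.898×10⁻⁶ m² × 3.4683 m = 2.012 kg
f_n = ½√(k/m) = 0.5·√(9343.9/2.012) = 0.5·√(4644.2) = 34.074 Hz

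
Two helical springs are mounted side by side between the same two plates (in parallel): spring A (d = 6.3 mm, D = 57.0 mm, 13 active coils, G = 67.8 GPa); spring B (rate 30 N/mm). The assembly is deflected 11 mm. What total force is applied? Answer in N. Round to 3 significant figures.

k_A = Gd⁴/(8D³N_a) = (67.8×10³)(6.3⁴)/(8·57.0³·13) = 5.5454 N/mm
Parallel: k_eq = 5.5454 + 30 = 35.545 N/mm
F = k_eq·δ = 35.545·11 = 391 N

391 N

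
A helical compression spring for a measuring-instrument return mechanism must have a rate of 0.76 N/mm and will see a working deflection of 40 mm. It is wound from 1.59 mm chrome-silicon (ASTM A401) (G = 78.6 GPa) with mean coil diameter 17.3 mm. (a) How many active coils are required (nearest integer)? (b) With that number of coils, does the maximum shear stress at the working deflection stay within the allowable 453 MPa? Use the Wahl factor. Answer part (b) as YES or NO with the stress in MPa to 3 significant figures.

N_a = Gd⁴/(8D³k) = (78.6×10³)(1.59⁴)/(8·17.3³·0.76) = 15.96 → N_a = 16
Actual rate k = Gd⁴/(8D³·16) = 0.75799 N/mm
Working load F = kδ = 0.75799·40 = 30.32 N
C = 17.3/1.59 = 10.8805; K_W = (4C−1)/(4C−4)+0.615/C = 1.1324
τ_max = K_W·8FD/(πd³) = 1.1324·332.29 = 376.3 MPa
τ_max ≤ 453 MPa → acceptable

(a) 16 coils; (b) YES, τ_max = 376 MPa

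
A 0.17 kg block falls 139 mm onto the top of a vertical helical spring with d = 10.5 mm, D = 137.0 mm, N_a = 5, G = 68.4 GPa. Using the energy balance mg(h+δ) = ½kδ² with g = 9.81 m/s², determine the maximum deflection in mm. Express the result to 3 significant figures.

k = Gd⁴/(8D³N_a) = (68.4×10³)(10.5⁴)/(8·137.0³·5) = 8.0834 N/mm
W = mg = 0.17 × 9.81 = 1.6677 N
½kδ² − Wδ − Wh = 0 → δ = (W + √(W² + 2kWh))/k
δ = (1.6677 + √(2.7812 + 3747.61))/8.0834 = (1.6677 + 61.24)/8.0834 = 7.7824 mm

7.78 mm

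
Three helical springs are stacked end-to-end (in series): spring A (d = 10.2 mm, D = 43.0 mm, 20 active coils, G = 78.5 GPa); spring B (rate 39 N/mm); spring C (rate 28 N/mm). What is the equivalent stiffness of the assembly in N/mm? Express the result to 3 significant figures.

13.1 N/mm

k_A = Gd⁴/(8D³N_a) = (78.5×10³)(10.2⁴)/(8·43.0³·20) = 66.795 N/mm
Series: 1/k_eq = 1/66.795 + 1/39 + 1/28 = 0.076326; k_eq = 13.102 N/mm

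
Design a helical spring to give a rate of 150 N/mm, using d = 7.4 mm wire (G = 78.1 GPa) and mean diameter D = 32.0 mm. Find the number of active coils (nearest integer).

N_a = Gd⁴/(8D³k) = (78.1×10³ × 7.4⁴)/(8 × 32.0³ × 150)
    = 2.34195e+08 / 3.93216e+07 = 5.956 → 6 coils

6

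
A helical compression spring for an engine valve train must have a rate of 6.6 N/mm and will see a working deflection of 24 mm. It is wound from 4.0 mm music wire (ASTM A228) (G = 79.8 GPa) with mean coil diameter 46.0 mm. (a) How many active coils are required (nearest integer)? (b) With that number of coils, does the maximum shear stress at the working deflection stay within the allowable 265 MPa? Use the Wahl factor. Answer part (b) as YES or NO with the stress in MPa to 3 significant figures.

(a) 4 coils; (b) NO, τ_max = 324 MPa

N_a = Gd⁴/(8D³k) = (79.8×10³)(4.0⁴)/(8·46.0³·6.6) = 3.975 → N_a = 4
Actual rate k = Gd⁴/(8D³·4) = 6.5587 N/mm
Working load F = kδ = 6.5587·24 = 157.41 N
C = 46.0/4.0 = 11.5000; K_W = (4C−1)/(4C−4)+0.615/C = 1.1249
τ_max = K_W·8FD/(πd³) = 1.1249·288.1 = 324.09 MPa
τ_max > 265 MPa → exceeds allowable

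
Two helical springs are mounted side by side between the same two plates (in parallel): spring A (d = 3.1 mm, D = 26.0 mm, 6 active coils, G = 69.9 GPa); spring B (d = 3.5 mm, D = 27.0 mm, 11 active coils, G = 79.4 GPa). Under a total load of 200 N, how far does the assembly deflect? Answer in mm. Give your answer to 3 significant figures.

13.8 mm

k_A = Gd⁴/(8D³N_a) = (69.9×10³)(3.1⁴)/(8·26.0³·6) = 7.6518 N/mm
k_B = Gd⁴/(8D³N_a) = (79.4×10³)(3.5⁴)/(8·27.0³·11) = 6.8789 N/mm
Parallel: k_eq = 7.6518 + 6.8789 = 14.531 N/mm
δ = F/k_eq = 200/14.531 = 13.764 mm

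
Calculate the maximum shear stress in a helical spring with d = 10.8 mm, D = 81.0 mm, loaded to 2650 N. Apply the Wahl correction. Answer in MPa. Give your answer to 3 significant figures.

520 MPa

Spring index C = D/d = 81.0/10.8 = 7.5000
K_W = (4C−1)/(4C−4) + 0.615/C = 29.000/26.000 + 0.0820 = 1.1974
τ₀ = 8FD/(πd³) = 8·2650·81.0/(π·10.8³) = 1.7172e+06/3957.5 = 433.91 MPa
τ_max = K·τ₀ = 1.1974 × 433.91 = 519.56 MPa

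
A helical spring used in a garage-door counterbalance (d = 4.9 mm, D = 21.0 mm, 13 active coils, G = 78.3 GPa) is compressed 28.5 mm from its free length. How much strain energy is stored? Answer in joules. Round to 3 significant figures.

19.0 J

k = Gd⁴/(8D³N_a) = (78.3×10³)(4.9⁴)/(8·21.0³·13) = 46.866 N/mm
U = ½kδ² = 0.5 × 46.866 × 28.5² = 19033 N·mm = 19.033 J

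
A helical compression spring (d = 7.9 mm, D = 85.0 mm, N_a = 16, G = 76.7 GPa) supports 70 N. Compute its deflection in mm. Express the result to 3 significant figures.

18.4 mm

k = Gd⁴/(8D³N_a) = (76.7×10³)(7.9⁴)/(8·85.0³·16) = 3.8005 N/mm
δ = F/k = 70 / 3.8005 = 18.419 mm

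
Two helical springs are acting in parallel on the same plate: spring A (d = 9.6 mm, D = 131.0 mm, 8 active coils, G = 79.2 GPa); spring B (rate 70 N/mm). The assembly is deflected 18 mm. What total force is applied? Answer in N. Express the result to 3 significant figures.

k_A = Gd⁴/(8D³N_a) = (79.2×10³)(9.6⁴)/(8·131.0³·8) = 4.6754 N/mm
Parallel: k_eq = 4.6754 + 70 = 74.675 N/mm
F = k_eq·δ = 74.675·18 = 1344.2 N

1340 N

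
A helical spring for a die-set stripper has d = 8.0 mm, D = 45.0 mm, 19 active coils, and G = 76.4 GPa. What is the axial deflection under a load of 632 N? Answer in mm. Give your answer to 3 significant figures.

k = Gd⁴/(8D³N_a) = (76.4×10³)(8.0⁴)/(8·45.0³·19) = 22.593 N/mm
δ = F/k = 632 / 22.593 = 27.973 mm

28.0 mm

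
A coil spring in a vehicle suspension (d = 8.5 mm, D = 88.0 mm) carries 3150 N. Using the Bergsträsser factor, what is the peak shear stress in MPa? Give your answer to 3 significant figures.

Spring index C = D/d = 88.0/8.5 = 10.3529
K_B = (4C+2)/(4C−3) = 43.412/38.412 = 1.1302
τ₀ = 8FD/(πd³) = 8·3150·88.0/(π·8.5³) = 2.2176e+06/1929.3 = 1149.4 MPa
τ_max = K·τ₀ = 1.1302 × 1149.4 = 1299 MPa

1300 MPa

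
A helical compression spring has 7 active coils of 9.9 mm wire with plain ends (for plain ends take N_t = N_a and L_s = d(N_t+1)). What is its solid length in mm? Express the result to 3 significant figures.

plain ends: N_t = N_a = 7
L_s = d·(N_t+1) = 9.9 × 8 = 79.2 mm

79.2 mm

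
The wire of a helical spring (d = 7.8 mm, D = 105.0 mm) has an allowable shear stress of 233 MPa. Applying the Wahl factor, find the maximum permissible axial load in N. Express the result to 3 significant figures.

C = D/d = 105.0/7.8 = 13.4615
K_W = (4C−1)/(4C−4) + 0.615/C = 52.846/49.846 + 0.0457 = 1.1059
τ_max = K·8FD/(πd³) → F_max = τ_allow·πd³/(8DK)
F_max = 233·π·7.8³/(8·105.0·1.1059) = 3.4737e+05/928.93 = 373.94 N

374 N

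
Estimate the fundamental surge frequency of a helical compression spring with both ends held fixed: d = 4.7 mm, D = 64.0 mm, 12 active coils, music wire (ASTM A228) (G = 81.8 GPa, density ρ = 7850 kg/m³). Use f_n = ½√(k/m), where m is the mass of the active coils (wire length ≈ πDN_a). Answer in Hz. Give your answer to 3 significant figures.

k = Gd⁴/(8D³N_a) = (81.8×10³)(4.7⁴)/(8·64.0³·12) = 1.5861 N/mm = 1586.1 N/m
Wire length L = πDN_a = π·64.0·12 = 2412.7 mm
m = ρ·(πd²/4)·L = 7850 × 17.349×10⁻⁶ m² × 2.4127 m = 0.3286 kg
f_n = ½√(k/m) = 0.5·√(1586.1/0.3286) = 0.5·√(4826.9) = 34.738 Hz

34.7 Hz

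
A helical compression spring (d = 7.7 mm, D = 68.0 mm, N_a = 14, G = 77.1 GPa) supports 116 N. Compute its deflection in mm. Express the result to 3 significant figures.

k = Gd⁴/(8D³N_a) = (77.1×10³)(7.7⁴)/(8·68.0³·14) = 7.6961 N/mm
δ = F/k = 116 / 7.6961 = 15.073 mm

15.1 mm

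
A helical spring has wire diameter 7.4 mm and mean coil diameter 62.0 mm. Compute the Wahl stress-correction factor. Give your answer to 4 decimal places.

C = D/d = 62.0/7.4 = 8.3784
K_W = (4C−1)/(4C−4) + 0.615/C = 32.514/29.514 + 0.0734 = 1.1751

1.1751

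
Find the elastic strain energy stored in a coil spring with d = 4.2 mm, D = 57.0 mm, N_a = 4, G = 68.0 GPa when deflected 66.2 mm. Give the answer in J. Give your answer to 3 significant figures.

k = Gd⁴/(8D³N_a) = (68.0×10³)(4.2⁴)/(8·57.0³·4) = 3.5705 N/mm
U = ½kδ² = 0.5 × 3.5705 × 66.2² = 7823.8 N·mm = 7.8238 J

7.82 J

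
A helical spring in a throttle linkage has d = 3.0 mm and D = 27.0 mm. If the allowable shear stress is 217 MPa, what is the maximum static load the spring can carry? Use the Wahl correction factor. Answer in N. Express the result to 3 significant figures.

73.3 N

C = D/d = 27.0/3.0 = 9.0000
K_W = (4C−1)/(4C−4) + 0.615/C = 35.000/32.000 + 0.0683 = 1.1621
τ_max = K·8FD/(πd³) → F_max = τ_allow·πd³/(8DK)
F_max = 217·π·3.0³/(8·27.0·1.1621) = 18407/251.01 = 73.33 N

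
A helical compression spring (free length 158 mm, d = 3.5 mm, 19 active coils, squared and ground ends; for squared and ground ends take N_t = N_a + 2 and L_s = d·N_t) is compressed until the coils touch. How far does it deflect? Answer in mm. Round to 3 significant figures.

N_t = 21; L_s = 3.5·21 = 73.5 mm
δ_solid = L₀ − L_s = 158 − 73.5 = 84.5 mm

84.5 mm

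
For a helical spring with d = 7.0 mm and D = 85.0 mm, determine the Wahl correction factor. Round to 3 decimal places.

C = D/d = 85.0/7.0 = 12.1429
K_W = (4C−1)/(4C−4) + 0.615/C = 47.571/44.571 + 0.0506 = 1.1180

1.118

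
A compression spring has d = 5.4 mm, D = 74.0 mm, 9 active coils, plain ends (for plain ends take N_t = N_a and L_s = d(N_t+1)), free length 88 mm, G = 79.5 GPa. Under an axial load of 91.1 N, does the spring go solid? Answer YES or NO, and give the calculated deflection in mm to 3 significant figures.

k = Gd⁴/(8D³N_a) = (79.5×10³)(5.4⁴)/(8·74.0³·9) = 2.3169 N/mm
N_t = 9; L_s = 5.4·10 = 54 mm; δ_solid = L₀ − L_s = 88 − 54 = 34 mm
δ = F/k = 91.1/2.3169 = 39.319 mm
δ ≥ δ_solid → spring goes solid

YES, δ = 39.3 mm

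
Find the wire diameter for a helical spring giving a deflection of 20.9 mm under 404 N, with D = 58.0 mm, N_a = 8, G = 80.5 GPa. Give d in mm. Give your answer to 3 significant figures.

7.40 mm

Required rate k = F/δ = 404/20.9 = 19.33 N/mm
d = (8D³N_a·k / G)^(1/4) = (8·58.0³·8·19.33 / (80.5×10³))^0.25
  = (2998.5)^0.25 = 7.3999 mm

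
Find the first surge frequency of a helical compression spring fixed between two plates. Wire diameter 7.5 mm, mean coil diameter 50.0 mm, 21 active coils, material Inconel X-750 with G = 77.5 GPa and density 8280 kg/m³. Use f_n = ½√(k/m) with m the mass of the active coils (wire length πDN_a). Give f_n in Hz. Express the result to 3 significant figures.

49.2 Hz

k = Gd⁴/(8D³N_a) = (77.5×10³)(7.5⁴)/(8·50.0³·21) = 11.677 N/mm = 11677 N/m
Wire length L = πDN_a = π·50.0·21 = 3298.7 mm
m = ρ·(πd²/4)·L = 8280 × 44.179×10⁻⁶ m² × 3.2987 m = 1.2067 kg
f_n = ½√(k/m) = 0.5·√(11677/1.2067) = 0.5·√(9677.1) = 49.186 Hz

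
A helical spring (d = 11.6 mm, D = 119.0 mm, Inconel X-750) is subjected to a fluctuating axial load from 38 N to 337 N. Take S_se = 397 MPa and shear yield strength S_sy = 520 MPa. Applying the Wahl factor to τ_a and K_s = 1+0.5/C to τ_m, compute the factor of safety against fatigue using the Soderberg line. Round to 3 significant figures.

C = D/d = 119.0/11.6 = 10.2586; K_W = (4C−1)/(4C−4)+0.615/C = 1.1410; K_s = 1+0.5/C = 1.0487
F_a = (F_max−F_min)/2 = 149.5 N; F_m = (F_max+F_min)/2 = 187.5 N
τ_a = K_W·8F_aD/(πd³) = 1.1410 × 29.024 = 33.115 MPa
τ_m = K_s·8F_mD/(πd³) = 1.0487 × 36.401 = 38.175 MPa
Soderberg: 1/n_f = τ_a/S_se + τ_m/S_sy = 33.115/397 + 38.175/520 = 0.08341 + 0.07341 = 0.15683
n_f = 1/0.15683 = 6.376

6.38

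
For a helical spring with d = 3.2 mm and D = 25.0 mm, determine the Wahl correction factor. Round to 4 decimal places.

C = D/d = 25.0/3.2 = 7.8125
K_W = (4C−1)/(4C−4) + 0.615/C = 30.250/27.250 + 0.0787 = 1.1888

1.1888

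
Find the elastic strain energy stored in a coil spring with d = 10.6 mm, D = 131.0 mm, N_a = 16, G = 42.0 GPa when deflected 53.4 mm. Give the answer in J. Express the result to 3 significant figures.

k = Gd⁴/(8D³N_a) = (42.0×10³)(10.6⁴)/(8·131.0³·16) = 1.8427 N/mm
U = ½kδ² = 0.5 × 1.8427 × 53.4² = 2627.3 N·mm = 2.6273 J

2.63 J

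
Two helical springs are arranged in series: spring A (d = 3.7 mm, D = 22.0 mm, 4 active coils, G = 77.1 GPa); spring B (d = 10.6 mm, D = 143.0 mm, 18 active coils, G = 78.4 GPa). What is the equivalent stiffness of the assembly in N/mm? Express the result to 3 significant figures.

k_A = Gd⁴/(8D³N_a) = (77.1×10³)(3.7⁴)/(8·22.0³·4) = 42.408 N/mm
k_B = Gd⁴/(8D³N_a) = (78.4×10³)(10.6⁴)/(8·143.0³·18) = 2.3505 N/mm
Series: 1/k_eq = 1/42.408 + 1/2.3505 = 0.44901; k_eq = 2.2271 N/mm

2.23 N/mm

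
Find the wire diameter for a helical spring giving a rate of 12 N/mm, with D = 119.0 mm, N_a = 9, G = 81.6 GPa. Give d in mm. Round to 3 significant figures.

d = (8D³N_a·k / G)^(1/4) = (8·119.0³·9·12 / (81.6×10³))^0.25
  = (17843)^0.25 = 11.5576 mm

11.6 mm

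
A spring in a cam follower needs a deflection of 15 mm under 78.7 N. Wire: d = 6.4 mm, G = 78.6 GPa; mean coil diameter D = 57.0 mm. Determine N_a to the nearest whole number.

Required rate k = F/δ = 78.7/15 = 5.2467 N/mm
N_a = Gd⁴/(8D³k) = (78.6×10³ × 6.4⁴)/(8 × 57.0³ × 5.2467)
    = 1.31869e+08 / 7.77317e+06 = 16.96 → 17 coils

17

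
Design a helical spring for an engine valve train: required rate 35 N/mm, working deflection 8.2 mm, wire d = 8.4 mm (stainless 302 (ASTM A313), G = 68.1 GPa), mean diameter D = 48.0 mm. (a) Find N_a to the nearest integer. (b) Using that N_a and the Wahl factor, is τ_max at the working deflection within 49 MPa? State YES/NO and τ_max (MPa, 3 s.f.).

(a) 11 coils; (b) NO, τ_max = 74.6 MPa

N_a = Gd⁴/(8D³k) = (68.1×10³)(8.4⁴)/(8·48.0³·35) = 10.95 → N_a = 11
Actual rate k = Gd⁴/(8D³·11) = 34.838 N/mm
Working load F = kδ = 34.838·8.2 = 285.67 N
C = 48.0/8.4 = 5.7143; K_W = (4C−1)/(4C−4)+0.615/C = 1.2667
τ_max = K_W·8FD/(πd³) = 1.2667·58.914 = 74.627 MPa
τ_max > 49 MPa → exceeds allowable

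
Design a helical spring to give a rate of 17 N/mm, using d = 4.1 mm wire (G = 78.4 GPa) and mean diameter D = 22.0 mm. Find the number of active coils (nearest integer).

N_a = Gd⁴/(8D³k) = (78.4×10³ × 4.1⁴)/(8 × 22.0³ × 17)
    = 2.2154e+07 / 1.44813e+06 = 15.3 → 15 coils

15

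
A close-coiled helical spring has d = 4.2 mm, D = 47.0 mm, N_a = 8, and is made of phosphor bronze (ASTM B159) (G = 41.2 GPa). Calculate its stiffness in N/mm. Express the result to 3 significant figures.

k = Gd⁴/(8D³N_a) = (41.2×10³ × 4.2⁴) / (8 × 47.0³ × 8)
  = 1.28202e+07 / 6.64467e+06 = 1.9294 N/mm

1.93 N/mm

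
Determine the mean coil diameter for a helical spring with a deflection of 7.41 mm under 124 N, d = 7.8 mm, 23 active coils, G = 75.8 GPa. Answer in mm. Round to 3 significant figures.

45.0 mm

Required rate k = F/δ = 124/7.41 = 16.734 N/mm
D = (Gd⁴/(8N_a·k))^(1/3) = (75.8×10³·7.8⁴/(8·23·16.734))^(1/3)
  = (91122.6)^(1/3) = 44.9996 mm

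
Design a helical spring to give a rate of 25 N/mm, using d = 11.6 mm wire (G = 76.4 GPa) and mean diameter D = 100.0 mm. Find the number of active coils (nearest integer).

7

N_a = Gd⁴/(8D³k) = (76.4×10³ × 11.6⁴)/(8 × 100.0³ × 25)
    = 1.38333e+09 / 2e+08 = 6.917 → 7 coils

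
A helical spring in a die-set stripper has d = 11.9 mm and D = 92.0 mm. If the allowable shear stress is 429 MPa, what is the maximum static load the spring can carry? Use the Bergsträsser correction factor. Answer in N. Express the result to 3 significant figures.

C = D/d = 92.0/11.9 = 7.7311
K_B = (4C+2)/(4C−3) = 32.924/27.924 = 1.1791
τ_max = K·8FD/(πd³) → F_max = τ_allow·πd³/(8DK)
F_max = 429·π·11.9³/(8·92.0·1.1791) = 2.2712e+06/867.78 = 2617.2 N

2620 N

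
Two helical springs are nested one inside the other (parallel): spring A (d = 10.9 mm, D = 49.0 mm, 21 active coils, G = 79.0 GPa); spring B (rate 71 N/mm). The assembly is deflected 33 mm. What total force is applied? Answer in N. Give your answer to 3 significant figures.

k_A = Gd⁴/(8D³N_a) = (79.0×10³)(10.9⁴)/(8·49.0³·21) = 56.42 N/mm
Parallel: k_eq = 56.42 + 71 = 127.42 N/mm
F = k_eq·δ = 127.42·33 = 4204.9 N

4200 N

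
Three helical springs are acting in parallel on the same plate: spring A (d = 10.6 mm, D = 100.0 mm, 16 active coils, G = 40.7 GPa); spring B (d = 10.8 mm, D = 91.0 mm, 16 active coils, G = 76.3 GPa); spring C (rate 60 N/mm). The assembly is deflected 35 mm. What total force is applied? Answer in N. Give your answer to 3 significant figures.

2620 N

k_A = Gd⁴/(8D³N_a) = (40.7×10³)(10.6⁴)/(8·100.0³·16) = 4.0143 N/mm
k_B = Gd⁴/(8D³N_a) = (76.3×10³)(10.8⁴)/(8·91.0³·16) = 10.762 N/mm
Parallel: k_eq = 4.0143 + 10.762 + 60 = 74.776 N/mm
F = k_eq·δ = 74.776·35 = 2617.2 N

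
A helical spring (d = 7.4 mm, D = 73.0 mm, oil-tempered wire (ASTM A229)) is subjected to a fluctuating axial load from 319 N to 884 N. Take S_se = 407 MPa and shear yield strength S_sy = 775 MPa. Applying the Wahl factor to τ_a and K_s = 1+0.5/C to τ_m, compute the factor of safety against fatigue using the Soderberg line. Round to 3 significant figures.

C = D/d = 73.0/7.4 = 9.8649; K_W = (4C−1)/(4C−4)+0.615/C = 1.1469; K_s = 1+0.5/C = 1.0507
F_a = (F_max−F_min)/2 = 282.5 N; F_m = (F_max+F_min)/2 = 601.5 N
τ_a = K_W·8F_aD/(πd³) = 1.1469 × 129.59 = 148.64 MPa
τ_m = K_s·8F_mD/(πd³) = 1.0507 × 275.93 = 289.92 MPa
Soderberg: 1/n_f = τ_a/S_se + τ_m/S_sy = 148.64/407 + 289.92/775 = 0.36520 + 0.37409 = 0.73929
n_f = 1/0.73929 = 1.353

1.35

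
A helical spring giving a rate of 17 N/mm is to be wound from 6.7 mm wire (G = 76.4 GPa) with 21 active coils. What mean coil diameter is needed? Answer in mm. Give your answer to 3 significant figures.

37.8 mm

D = (Gd⁴/(8N_a·k))^(1/3) = (76.4×10³·6.7⁴/(8·21·17))^(1/3)
  = (53905.7)^(1/3) = 37.7756 mm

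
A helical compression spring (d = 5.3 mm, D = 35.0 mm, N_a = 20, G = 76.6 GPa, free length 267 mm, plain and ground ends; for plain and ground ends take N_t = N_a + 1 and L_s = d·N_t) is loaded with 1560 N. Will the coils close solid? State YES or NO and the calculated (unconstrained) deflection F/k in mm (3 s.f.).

k = Gd⁴/(8D³N_a) = (76.6×10³)(5.3⁴)/(8·35.0³·20) = 8.8107 N/mm
N_t = 21; L_s = 5.3·21 = 111.3 mm; δ_solid = L₀ − L_s = 267 − 111.3 = 155.7 mm
δ = F/k = 1560/8.8107 = 177.06 mm
δ ≥ δ_solid → spring goes solid

YES, δ = 177 mm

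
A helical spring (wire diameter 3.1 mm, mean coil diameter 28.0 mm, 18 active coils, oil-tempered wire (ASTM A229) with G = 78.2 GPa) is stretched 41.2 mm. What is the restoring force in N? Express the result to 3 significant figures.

94.1 N

k = Gd⁴/(8D³N_a) = (78.2×10³)(3.1⁴)/(8·28.0³·18) = 2.2846 N/mm
F = k·δ = 2.2846 × 41.2 = 94.127 N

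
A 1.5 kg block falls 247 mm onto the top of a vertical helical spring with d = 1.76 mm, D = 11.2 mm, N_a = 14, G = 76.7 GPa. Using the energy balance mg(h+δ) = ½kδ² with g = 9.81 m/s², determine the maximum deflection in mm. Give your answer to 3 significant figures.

42.7 mm

k = Gd⁴/(8D³N_a) = (76.7×10³)(1.76⁴)/(8·11.2³·14) = 4.6771 N/mm
W = mg = 1.5 × 9.81 = 14.715 N
½kδ² − Wδ − Wh = 0 → δ = (W + √(W² + 2kWh))/k
δ = (14.715 + √(216.53 + 33998.6))/4.6771 = (14.715 + 184.97)/4.6771 = 42.695 mm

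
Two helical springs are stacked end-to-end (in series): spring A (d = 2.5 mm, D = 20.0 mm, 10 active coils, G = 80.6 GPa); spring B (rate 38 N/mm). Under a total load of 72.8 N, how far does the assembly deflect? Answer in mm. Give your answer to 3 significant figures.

16.7 mm

k_A = Gd⁴/(8D³N_a) = (80.6×10³)(2.5⁴)/(8·20.0³·10) = 4.9194 N/mm
Series: 1/k_eq = 1/4.9194 + 1/38 = 0.22959; k_eq = 4.3556 N/mm
δ = F/k_eq = 72.8/4.3556 = 16.714 mm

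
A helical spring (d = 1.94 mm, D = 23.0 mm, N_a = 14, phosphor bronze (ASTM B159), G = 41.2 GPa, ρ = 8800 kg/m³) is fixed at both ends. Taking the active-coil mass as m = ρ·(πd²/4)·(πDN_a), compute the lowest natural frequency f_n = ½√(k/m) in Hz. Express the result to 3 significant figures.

63.8 Hz

k = Gd⁴/(8D³N_a) = (41.2×10³)(1.94⁴)/(8·23.0³·14) = 0.42826 N/mm = 428.26 N/m
Wire length L = πDN_a = π·23.0·14 = 1011.6 mm
m = ρ·(πd²/4)·L = 8800 × 2.9559×10⁻⁶ m² × 1.0116 m = 0.026314 kg
f_n = ½√(k/m) = 0.5·√(428.26/0.026314) = 0.5·√(16275) = 63.787 Hz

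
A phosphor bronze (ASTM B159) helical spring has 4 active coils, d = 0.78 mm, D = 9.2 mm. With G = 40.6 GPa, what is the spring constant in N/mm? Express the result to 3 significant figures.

0.603 N/mm

k = Gd⁴/(8D³N_a) = (40.6×10³ × 0.78⁴) / (8 × 9.2³ × 4)
  = 15028.1 / 24918 = 0.6031 N/mm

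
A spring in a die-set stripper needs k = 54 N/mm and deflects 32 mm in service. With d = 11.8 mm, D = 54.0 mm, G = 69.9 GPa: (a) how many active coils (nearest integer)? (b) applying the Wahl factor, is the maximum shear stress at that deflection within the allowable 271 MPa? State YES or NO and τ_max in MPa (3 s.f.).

(a) 20 coils; (b) YES, τ_max = 194 MPa

N_a = Gd⁴/(8D³k) = (69.9×10³)(11.8⁴)/(8·54.0³·54) = 19.92 → N_a = 20
Actual rate k = Gd⁴/(8D³·20) = 53.79 N/mm
Working load F = kδ = 53.79·32 = 1721.3 N
C = 54.0/11.8 = 4.5763; K_W = (4C−1)/(4C−4)+0.615/C = 1.3441
τ_max = K_W·8FD/(πd³) = 1.3441·144.06 = 193.63 MPa
τ_max ≤ 271 MPa → acceptable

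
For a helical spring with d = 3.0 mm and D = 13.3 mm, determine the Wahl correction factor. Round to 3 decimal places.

1.357

C = D/d = 13.3/3.0 = 4.4333
K_W = (4C−1)/(4C−4) + 0.615/C = 16.733/13.733 + 0.1387 = 1.3572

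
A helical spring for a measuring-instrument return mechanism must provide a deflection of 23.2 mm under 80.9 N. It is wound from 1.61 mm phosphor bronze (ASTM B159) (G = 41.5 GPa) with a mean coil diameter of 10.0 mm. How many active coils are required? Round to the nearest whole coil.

10

Required rate k = F/δ = 80.9/23.2 = 3.4871 N/mm
N_a = Gd⁴/(8D³k) = (41.5×10³ × 1.61⁴)/(8 × 10.0³ × 3.4871)
    = 278838 / 27896.6 = 9.995 → 10 coils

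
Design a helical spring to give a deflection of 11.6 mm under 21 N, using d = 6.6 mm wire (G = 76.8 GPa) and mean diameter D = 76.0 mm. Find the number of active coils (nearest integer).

23

Required rate k = F/δ = 21/11.6 = 1.8103 N/mm
N_a = Gd⁴/(8D³k) = (76.8×10³ × 6.6⁴)/(8 × 76.0³ × 1.8103)
    = 1.45726e+08 / 6.35758e+06 = 22.92 → 23 coils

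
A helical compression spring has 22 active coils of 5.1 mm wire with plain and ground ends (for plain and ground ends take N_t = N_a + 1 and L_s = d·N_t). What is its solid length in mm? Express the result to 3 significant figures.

plain and ground ends: N_t = N_a + 1 = 22 + 1 = 23
L_s = d·N_t = 5.1 × 23 = 117.3 mm

117 mm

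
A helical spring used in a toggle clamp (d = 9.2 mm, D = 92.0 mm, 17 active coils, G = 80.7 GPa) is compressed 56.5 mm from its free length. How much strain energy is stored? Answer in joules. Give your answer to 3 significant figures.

8.71 J

k = Gd⁴/(8D³N_a) = (80.7×10³)(9.2⁴)/(8·92.0³·17) = 5.4591 N/mm
U = ½kδ² = 0.5 × 5.4591 × 56.5² = 8713.4 N·mm = 8.7134 J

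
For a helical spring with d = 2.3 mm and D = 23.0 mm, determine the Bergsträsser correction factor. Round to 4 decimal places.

C = D/d = 23.0/2.3 = 10.0000
K_B = (4C+2)/(4C−3) = 42.000/37.000 = 1.1351

1.1351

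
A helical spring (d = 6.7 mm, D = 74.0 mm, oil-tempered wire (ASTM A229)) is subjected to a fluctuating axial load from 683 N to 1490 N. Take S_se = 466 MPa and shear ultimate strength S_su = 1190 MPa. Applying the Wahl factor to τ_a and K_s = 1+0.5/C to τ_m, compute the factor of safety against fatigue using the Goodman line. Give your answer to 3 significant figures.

0.826

C = D/d = 74.0/6.7 = 11.0448; K_W = (4C−1)/(4C−4)+0.615/C = 1.1303; K_s = 1+0.5/C = 1.0453
F_a = (F_max−F_min)/2 = 403.5 N; F_m = (F_max+F_min)/2 = 1086.5 N
τ_a = K_W·8F_aD/(πd³) = 1.1303 × 252.81 = 285.76 MPa
τ_m = K_s·8F_mD/(πd³) = 1.0453 × 680.73 = 711.55 MPa
Goodman: 1/n_f = τ_a/S_se + τ_m/S_su = 285.76/466 + 711.55/1190 = 0.61322 + 0.59794 = 1.2112
n_f = 1/1.2112 = 0.8257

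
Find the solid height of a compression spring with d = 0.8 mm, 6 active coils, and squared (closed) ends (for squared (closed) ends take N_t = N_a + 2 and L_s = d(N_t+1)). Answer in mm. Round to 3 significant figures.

7.20 mm

squared (closed) ends: N_t = N_a + 2 = 6 + 2 = 8
L_s = d·(N_t+1) = 0.8 × 9 = 7.2 mm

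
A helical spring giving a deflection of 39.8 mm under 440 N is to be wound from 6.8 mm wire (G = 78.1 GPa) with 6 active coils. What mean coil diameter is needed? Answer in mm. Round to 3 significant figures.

Required rate k = F/δ = 440/39.8 = 11.055 N/mm
D = (Gd⁴/(8N_a·k))^(1/3) = (78.1×10³·6.8⁴/(8·6·11.055))^(1/3)
  = (314685)^(1/3) = 68.0182 mm

68.0 mm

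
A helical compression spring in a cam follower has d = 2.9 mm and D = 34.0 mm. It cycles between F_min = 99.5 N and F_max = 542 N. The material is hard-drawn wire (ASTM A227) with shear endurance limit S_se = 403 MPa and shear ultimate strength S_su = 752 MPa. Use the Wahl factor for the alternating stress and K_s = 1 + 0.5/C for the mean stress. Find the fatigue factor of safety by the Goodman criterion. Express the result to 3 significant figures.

C = D/d = 34.0/2.9 = 11.7241; K_W = (4C−1)/(4C−4)+0.615/C = 1.1224; K_s = 1+0.5/C = 1.0426
F_a = (F_max−F_min)/2 = 221.25 N; F_m = (F_max+F_min)/2 = 320.75 N
τ_a = K_W·8F_aD/(πd³) = 1.1224 × 785.43 = 881.56 MPa
τ_m = K_s·8F_mD/(πd³) = 1.0426 × 1138.7 = 1187.2 MPa
Goodman: 1/n_f = τ_a/S_se + τ_m/S_su = 881.56/403 + 1187.2/752 = 2.18750 + 1.57874 = 3.7662
n_f = 1/3.7662 = 0.2655

0.266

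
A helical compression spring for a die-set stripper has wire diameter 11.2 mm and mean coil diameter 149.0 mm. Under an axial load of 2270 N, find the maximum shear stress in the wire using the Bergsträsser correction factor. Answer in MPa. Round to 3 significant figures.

Spring index C = D/d = 149.0/11.2 = 13.3036
K_B = (4C+2)/(4C−3) = 55.214/50.214 = 1.0996
τ₀ = 8FD/(πd³) = 8·2270·149.0/(π·11.2³) = 2.70584e+06/4413.7 = 613.05 MPa
τ_max = K·τ₀ = 1.0996 × 613.05 = 674.1 MPa

674 MPa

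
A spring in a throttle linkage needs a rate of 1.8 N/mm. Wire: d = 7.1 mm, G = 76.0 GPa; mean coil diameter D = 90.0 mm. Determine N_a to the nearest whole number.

18

N_a = Gd⁴/(8D³k) = (76.0×10³ × 7.1⁴)/(8 × 90.0³ × 1.8)
    = 1.93129e+08 / 1.04976e+07 = 18.4 → 18 coils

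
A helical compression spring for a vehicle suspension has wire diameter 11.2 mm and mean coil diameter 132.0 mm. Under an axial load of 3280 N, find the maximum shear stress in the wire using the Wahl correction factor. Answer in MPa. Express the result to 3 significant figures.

Spring index C = D/d = 132.0/11.2 = 11.7857
K_W = (4C−1)/(4C−4) + 0.615/C = 46.143/43.143 + 0.0522 = 1.1217
τ₀ = 8FD/(πd³) = 8·3280·132.0/(π·11.2³) = 3.46368e+06/4413.7 = 784.75 MPa
τ_max = K·τ₀ = 1.1217 × 784.75 = 880.27 MPa

880 MPa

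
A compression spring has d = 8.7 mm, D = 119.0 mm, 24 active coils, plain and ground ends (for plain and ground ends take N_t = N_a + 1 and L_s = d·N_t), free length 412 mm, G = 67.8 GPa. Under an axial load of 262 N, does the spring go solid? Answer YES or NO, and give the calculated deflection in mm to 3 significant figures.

k = Gd⁴/(8D³N_a) = (67.8×10³)(8.7⁴)/(8·119.0³·24) = 1.2005 N/mm
N_t = 25; L_s = 8.7·25 = 217.5 mm; δ_solid = L₀ − L_s = 412 − 217.5 = 194.5 mm
δ = F/k = 262/1.2005 = 218.24 mm
δ ≥ δ_solid → spring goes solid

YES, δ = 218 mm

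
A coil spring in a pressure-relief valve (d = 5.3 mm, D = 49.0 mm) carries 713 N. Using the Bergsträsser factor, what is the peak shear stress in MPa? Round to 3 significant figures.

686 MPa

Spring index C = D/d = 49.0/5.3 = 9.2453
K_B = (4C+2)/(4C−3) = 38.981/33.981 = 1.1471
τ₀ = 8FD/(πd³) = 8·713·49.0/(π·5.3³) = 279496/467.71 = 597.58 MPa
τ_max = K·τ₀ = 1.1471 × 597.58 = 685.51 MPa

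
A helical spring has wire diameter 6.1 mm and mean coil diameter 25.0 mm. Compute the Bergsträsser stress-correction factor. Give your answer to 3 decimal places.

C = D/d = 25.0/6.1 = 4.0984
K_B = (4C+2)/(4C−3) = 18.393/13.393 = 1.3733

1.373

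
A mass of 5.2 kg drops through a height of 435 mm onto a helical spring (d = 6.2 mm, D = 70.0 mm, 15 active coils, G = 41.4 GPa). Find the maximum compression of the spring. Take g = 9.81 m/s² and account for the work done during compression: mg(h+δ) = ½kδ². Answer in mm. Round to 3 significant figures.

211 mm

k = Gd⁴/(8D³N_a) = (41.4×10³)(6.2⁴)/(8·70.0³·15) = 1.4862 N/mm
W = mg = 5.2 × 9.81 = 51.012 N
½kδ² − Wδ − Wh = 0 → δ = (W + √(W² + 2kWh))/k
δ = (51.012 + √(2602.2 + 65960.4))/1.4862 = (51.012 + 261.84)/1.4862 = 210.5 mm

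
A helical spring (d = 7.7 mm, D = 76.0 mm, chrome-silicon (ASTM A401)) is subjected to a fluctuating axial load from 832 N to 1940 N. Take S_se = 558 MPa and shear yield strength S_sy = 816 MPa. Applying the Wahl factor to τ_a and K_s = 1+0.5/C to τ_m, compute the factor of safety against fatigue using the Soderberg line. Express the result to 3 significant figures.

0.807

C = D/d = 76.0/7.7 = 9.8701; K_W = (4C−1)/(4C−4)+0.615/C = 1.1469; K_s = 1+0.5/C = 1.0507
F_a = (F_max−F_min)/2 = 554 N; F_m = (F_max+F_min)/2 = 1386 N
τ_a = K_W·8F_aD/(πd³) = 1.1469 × 234.85 = 269.34 MPa
τ_m = K_s·8F_mD/(πd³) = 1.0507 × 587.55 = 617.31 MPa
Soderberg: 1/n_f = τ_a/S_se + τ_m/S_sy = 269.34/558 + 617.31/816 = 0.48269 + 0.75651 = 1.2392
n_f = 1/1.2392 = 0.807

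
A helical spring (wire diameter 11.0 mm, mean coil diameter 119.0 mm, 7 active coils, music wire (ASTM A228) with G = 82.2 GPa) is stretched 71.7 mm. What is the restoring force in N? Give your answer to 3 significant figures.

914 N

k = Gd⁴/(8D³N_a) = (82.2×10³)(11.0⁴)/(8·119.0³·7) = 12.753 N/mm
F = k·δ = 12.753 × 71.7 = 914.39 N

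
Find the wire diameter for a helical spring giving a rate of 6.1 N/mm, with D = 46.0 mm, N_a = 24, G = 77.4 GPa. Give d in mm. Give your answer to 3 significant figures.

6.19 mm

d = (8D³N_a·k / G)^(1/4) = (8·46.0³·24·6.1 / (77.4×10³))^0.25
  = (1472.9)^0.25 = 6.1950 mm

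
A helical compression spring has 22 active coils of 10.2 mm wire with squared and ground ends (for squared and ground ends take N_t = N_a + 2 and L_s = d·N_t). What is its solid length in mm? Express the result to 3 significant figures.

squared and ground ends: N_t = N_a + 2 = 22 + 2 = 24
L_s = d·N_t = 10.2 × 24 = 244.8 mm

245 mm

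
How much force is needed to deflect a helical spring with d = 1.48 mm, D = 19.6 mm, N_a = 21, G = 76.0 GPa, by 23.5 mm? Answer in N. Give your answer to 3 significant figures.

k = Gd⁴/(8D³N_a) = (76.0×10³)(1.48⁴)/(8·19.6³·21) = 0.28826 N/mm
F = k·δ = 0.28826 × 23.5 = 6.7741 N

6.77 N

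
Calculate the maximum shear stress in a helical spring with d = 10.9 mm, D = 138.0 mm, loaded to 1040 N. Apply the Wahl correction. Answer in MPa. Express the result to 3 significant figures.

314 MPa

Spring index C = D/d = 138.0/10.9 = 12.6606
K_W = (4C−1)/(4C−4) + 0.615/C = 49.642/46.642 + 0.0486 = 1.1129
τ₀ = 8FD/(πd³) = 8·1040·138.0/(π·10.9³) = 1.14816e+06/4068.5 = 282.21 MPa
τ_max = K·τ₀ = 1.1129 × 282.21 = 314.07 MPa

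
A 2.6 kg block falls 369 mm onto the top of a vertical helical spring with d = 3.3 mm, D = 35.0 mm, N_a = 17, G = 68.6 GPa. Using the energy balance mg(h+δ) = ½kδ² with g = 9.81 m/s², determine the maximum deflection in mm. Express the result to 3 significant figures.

136 mm

k = Gd⁴/(8D³N_a) = (68.6×10³)(3.3⁴)/(8·35.0³·17) = 1.3952 N/mm
W = mg = 2.6 × 9.81 = 25.506 N
½kδ² − Wδ − Wh = 0 → δ = (W + √(W² + 2kWh))/k
δ = (25.506 + √(650.56 + 26262.5))/1.3952 = (25.506 + 164.05)/1.3952 = 135.86 mm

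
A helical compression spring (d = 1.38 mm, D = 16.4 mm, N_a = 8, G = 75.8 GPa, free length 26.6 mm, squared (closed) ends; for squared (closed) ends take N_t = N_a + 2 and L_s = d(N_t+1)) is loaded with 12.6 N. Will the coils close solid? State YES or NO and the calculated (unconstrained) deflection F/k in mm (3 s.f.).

k = Gd⁴/(8D³N_a) = (75.8×10³)(1.38⁴)/(8·16.4³·8) = 0.97381 N/mm
N_t = 10; L_s = 1.38·11 = 15.18 mm; δ_solid = L₀ − L_s = 26.6 − 15.18 = 11.42 mm
δ = F/k = 12.6/0.97381 = 12.939 mm
δ ≥ δ_solid → spring goes solid

YES, δ = 12.9 mm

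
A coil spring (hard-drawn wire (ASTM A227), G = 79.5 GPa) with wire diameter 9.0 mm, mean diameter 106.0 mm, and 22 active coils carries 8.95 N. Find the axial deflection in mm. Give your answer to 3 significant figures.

3.60 mm

k = Gd⁴/(8D³N_a) = (79.5×10³)(9.0⁴)/(8·106.0³·22) = 2.4883 N/mm
δ = F/k = 8.95 / 2.4883 = 3.5968 mm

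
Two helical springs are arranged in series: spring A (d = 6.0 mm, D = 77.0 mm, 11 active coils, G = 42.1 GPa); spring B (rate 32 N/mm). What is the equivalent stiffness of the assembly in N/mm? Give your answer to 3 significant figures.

k_A = Gd⁴/(8D³N_a) = (42.1×10³)(6.0⁴)/(8·77.0³·11) = 1.3581 N/mm
Series: 1/k_eq = 1/1.3581 + 1/32 = 0.76757; k_eq = 1.3028 N/mm

1.30 N/mm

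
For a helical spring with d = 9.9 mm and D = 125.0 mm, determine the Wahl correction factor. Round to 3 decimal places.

1.113

C = D/d = 125.0/9.9 = 12.6263
K_W = (4C−1)/(4C−4) + 0.615/C = 49.505/46.505 + 0.0487 = 1.1132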